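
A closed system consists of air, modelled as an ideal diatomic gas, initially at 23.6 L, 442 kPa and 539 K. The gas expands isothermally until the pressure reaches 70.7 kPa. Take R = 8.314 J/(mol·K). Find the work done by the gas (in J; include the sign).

n = P₁V₁/(RT₁) = 442×23.6/(8.314×539) = 2.33 mol.
Isothermal: T stays 539 K; PV = const ⇒ V₂ = 148 L, P₂ = 70.7 kPa.
W = nRT ln(V₂/V₁) = 2.33×8.314×539×ln(6.25) = 19100 J.

19100 J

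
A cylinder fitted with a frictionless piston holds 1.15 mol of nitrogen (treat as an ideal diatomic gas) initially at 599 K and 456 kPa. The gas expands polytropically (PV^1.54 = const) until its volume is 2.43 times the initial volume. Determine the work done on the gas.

V₁ = nRT₁/P₁ = 1.15×8.314×599/456 = 12.6 L.
Polytropic n=1.54: T₂ = T₁(V₁/V₂)^(n−1) = 599×(0.412)^0.54 = 371 K; P₂ = P₁(V₁/V₂)^n = 116 kPa.
W = (P₁V₁−P₂V₂)/(n−1) = (456×12.6−116×30.5)/0.54 = 4040 J.
Work done on the gas = −W_by = -4040 J.

-4040 J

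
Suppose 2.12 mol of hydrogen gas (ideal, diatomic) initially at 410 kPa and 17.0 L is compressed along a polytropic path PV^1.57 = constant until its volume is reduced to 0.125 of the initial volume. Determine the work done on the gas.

T₁ = P₁V₁/(nR) = 410×17.0/(2.12×8.314) = 395 K.
Polytropic n=1.57: T₂ = T₁(V₁/V₂)^(n−1) = 395×(8.00)^0.57 = 1290 K; P₂ = P₁(V₁/V₂)^n = 10700 kPa.
W = (P₁V₁−P₂V₂)/(n−1) = (410×17.0−10700×2.12)/0.57 = -27800 J.
Work done on the gas = −W_by = 27800 J.

27800 J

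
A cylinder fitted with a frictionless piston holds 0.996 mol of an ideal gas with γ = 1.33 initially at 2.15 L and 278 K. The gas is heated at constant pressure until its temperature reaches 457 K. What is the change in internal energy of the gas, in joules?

4490 J

P₁ = nRT₁/V₁ = 0.996×8.314×278/2.15 = 1070 kPa.
Isobaric: P stays 1070 kPa; V/T = const ⇒ T₂ = 457 K, V₂ = 3.53 L.
For an ideal gas ΔU = nCvΔT with Cv = R/(γ−1) = 25.2 J/(mol·K).
ΔU = 0.996×25.2×(457−278) = 4490 J.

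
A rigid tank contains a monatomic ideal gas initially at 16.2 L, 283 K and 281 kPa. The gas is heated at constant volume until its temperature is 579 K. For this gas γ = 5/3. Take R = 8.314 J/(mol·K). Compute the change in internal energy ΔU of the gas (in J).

7140 J

n = P₁V₁/(RT₁) = 281×16.2/(8.314×283) = 1.93 mol.
Isochoric: V stays 16.2 L; P/T = const ⇒ T₂ = 579 K, P₂ = 575 kPa.
For an ideal gas ΔU = nCvΔT with Cv = (3/2)R = 12.5 J/(mol·K).
ΔU = 1.93×12.5×(579−283) = 7140 J.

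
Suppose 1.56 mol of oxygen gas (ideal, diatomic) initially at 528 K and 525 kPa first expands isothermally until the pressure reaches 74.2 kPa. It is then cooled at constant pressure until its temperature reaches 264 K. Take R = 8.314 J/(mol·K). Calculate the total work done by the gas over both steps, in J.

9980 J

V₁ = nRT₁/P₁ = 1.56×8.314×528/525 = 13.0 L.
Step 1 — Isothermal: T stays 528 K; PV = const ⇒ V₂ = 92.3 L, P₂ = 74.2 kPa.
ΔU = 0 (ideal gas, T constant).
W = nRT ln(V₂/V₁) = 1.56×8.314×528×ln(7.08) = 13400 J.
Q = ΔU + W = 13400 J.
State after step 1: P = 74.2 kPa, V = 92.3 L, T = 528 K.
Step 2 — Isobaric: P stays 74.2 kPa; V/T = const ⇒ T₂ = 264 K, V₂ = 46.1 L.
W = PΔV = 74.2×(46.1−92.3) kPa·L = -3420 J.
ΔU = nCvΔT = 1.56×20.8×(264−528) = -8560 J.
Q = ΔU + W = nCpΔT = -12000 J.
Net over both steps: W = 9980 J, Q = 1420 J, ΔU = -8560 J.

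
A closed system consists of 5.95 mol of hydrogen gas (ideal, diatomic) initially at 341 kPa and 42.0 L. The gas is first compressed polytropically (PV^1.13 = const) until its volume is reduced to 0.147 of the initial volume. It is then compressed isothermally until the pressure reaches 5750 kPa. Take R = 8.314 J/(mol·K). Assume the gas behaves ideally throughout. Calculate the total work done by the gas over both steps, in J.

T₁ = P₁V₁/(nR) = 341×42.0/(5.95×8.314) = 290 K.
Step 1 — Polytropic n=1.13: T₂ = T₁(V₁/V₂)^(n−1) = 290×(6.80)^0.13 = 371 K; P₂ = P₁(V₁/V₂)^n = 2980 kPa.
W = (P₁V₁−P₂V₂)/(n−1) = (341×42.0−2980×6.17)/0.13 = -31200 J.
ΔU = nCvΔT = 5.95×20.8×(371−290) = 10100 J.
Q = ΔU + W = -21000 J.
State after step 1: P = 2980 kPa, V = 6.17 L, T = 371 K.
Step 2 — Isothermal: T stays 371 K; PV = const ⇒ V₂ = 3.20 L, P₂ = 5750 kPa.
ΔU = 0 (ideal gas, T constant).
W = nRT ln(V₂/V₁) = 5.95×8.314×371×ln(0.518) = -12100 J.
Q = ΔU + W = -12100 J.
Net over both steps: W = -43300 J, Q = -33200 J, ΔU = 10100 J.

-43300 J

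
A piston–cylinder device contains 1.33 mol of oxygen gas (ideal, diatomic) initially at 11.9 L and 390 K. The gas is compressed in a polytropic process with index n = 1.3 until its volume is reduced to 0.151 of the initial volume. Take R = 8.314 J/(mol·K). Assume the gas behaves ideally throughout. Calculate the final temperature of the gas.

P₁ = nRT₁/V₁ = 1.33×8.314×390/11.9 = 362 kPa.
Polytropic n=1.3: T₂ = T₁(V₁/V₂)^(n−1) = 390×(6.62)^0.30 = 688 K; P₂ = P₁(V₁/V₂)^n = 4230 kPa.

688 K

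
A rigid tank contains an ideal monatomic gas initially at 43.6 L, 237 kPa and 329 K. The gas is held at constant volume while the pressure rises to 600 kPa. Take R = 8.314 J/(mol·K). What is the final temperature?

Isochoric: V stays 43.6 L; P/T = const ⇒ T₂ = 833 K, P₂ = 600 kPa.

833 K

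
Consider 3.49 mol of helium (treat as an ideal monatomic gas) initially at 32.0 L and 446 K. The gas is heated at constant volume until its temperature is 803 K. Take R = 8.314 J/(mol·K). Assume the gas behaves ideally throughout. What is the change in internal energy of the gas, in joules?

15500 J

P₁ = nRT₁/V₁ = 3.49×8.314×446/32.0 = 404 kPa.
Isochoric: V stays 32.0 L; P/T = const ⇒ T₂ = 803 K, P₂ = 728 kPa.
For an ideal gas ΔU = nCvΔT with Cv = (3/2)R = 12.5 J/(mol·K).
ΔU = 3.49×12.5×(803−446) = 15500 J.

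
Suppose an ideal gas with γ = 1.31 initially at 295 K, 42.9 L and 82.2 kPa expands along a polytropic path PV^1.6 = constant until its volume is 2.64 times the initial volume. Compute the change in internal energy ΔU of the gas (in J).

-5020 J

n = P₁V₁/(RT₁) = 82.2×42.9/(8.314×295) = 1.44 mol.
Polytropic n=1.6: T₂ = T₁(V₁/V₂)^(n−1) = 295×(0.379)^0.60 = 165 K; P₂ = P₁(V₁/V₂)^n = 17.4 kPa.
For an ideal gas ΔU = nCvΔT with Cv = R/(γ−1) = 26.8 J/(mol·K).
ΔU = 1.44×26.8×(165−295) = -5020 J.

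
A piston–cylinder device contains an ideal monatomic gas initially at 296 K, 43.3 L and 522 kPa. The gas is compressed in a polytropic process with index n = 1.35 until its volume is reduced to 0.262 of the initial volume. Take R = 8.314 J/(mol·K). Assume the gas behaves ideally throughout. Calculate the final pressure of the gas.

3180 kPa

Polytropic n=1.35: T₂ = T₁(V₁/V₂)^(n−1) = 296×(3.82)^0.35 = 473 K; P₂ = P₁(V₁/V₂)^n = 3180 kPa.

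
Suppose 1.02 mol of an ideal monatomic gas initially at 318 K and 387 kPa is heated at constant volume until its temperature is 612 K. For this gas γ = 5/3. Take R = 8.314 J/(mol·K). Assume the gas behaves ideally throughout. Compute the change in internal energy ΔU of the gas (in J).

3740 J

V₁ = nRT₁/P₁ = 1.02×8.314×318/387 = 6.97 L.
Isochoric: V stays 6.97 L; P/T = const ⇒ T₂ = 612 K, P₂ = 745 kPa.
For an ideal gas ΔU = nCvΔT with Cv = (3/2)R = 12.5 J/(mol·K).
ΔU = 1.02×12.5×(612−318) = 3740 J.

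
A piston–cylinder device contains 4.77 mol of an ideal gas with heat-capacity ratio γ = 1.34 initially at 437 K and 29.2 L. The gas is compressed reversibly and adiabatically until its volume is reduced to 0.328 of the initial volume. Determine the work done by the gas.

P₁ = nRT₁/V₁ = 4.77×8.314×437/29.2 = 594 kPa.
Adiabatic: TV^(γ−1) = const ⇒ T₂ = 437×(3.05)^0.340 = 638 K; PV^γ = const ⇒ P₂ = 2640 kPa.
ΔU = nCvΔT = 4.77×24.5×(638−437) = 23500 J.
Q = 0 for an adiabatic process, so W = −ΔU = -23500 J.

-23500 J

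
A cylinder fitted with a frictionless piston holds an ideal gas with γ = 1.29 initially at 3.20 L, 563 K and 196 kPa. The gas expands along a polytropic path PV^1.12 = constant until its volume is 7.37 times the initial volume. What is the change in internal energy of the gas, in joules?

n = P₁V₁/(RT₁) = 196×3.20/(8.314×563) = 0.134 mol.
Polytropic n=1.12: T₂ = T₁(V₁/V₂)^(n−1) = 563×(0.136)^0.12 = 443 K; P₂ = P₁(V₁/V₂)^n = 20.9 kPa.
For an ideal gas ΔU = nCvΔT with Cv = R/(γ−1) = 28.7 J/(mol·K).
ΔU = 0.134×28.7×(443−563) = -461 J.

-461 J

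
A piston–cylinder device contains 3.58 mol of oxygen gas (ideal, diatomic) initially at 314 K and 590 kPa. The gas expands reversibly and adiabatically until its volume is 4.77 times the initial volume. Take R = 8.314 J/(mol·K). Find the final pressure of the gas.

V₁ = nRT₁/P₁ = 3.58×8.314×314/590 = 15.8 L.
Adiabatic: TV^(γ−1) = const ⇒ T₂ = 314×(0.210)^0.400 = 168 K; PV^γ = const ⇒ P₂ = 66.2 kPa.

66.2 kPa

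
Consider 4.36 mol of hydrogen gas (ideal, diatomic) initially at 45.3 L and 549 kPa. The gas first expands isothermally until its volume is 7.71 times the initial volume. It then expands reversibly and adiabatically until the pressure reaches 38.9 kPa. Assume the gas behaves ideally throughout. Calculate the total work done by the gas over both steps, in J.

60700 J

T₁ = P₁V₁/(nR) = 549×45.3/(4.36×8.314) = 686 K.
Step 1 — Isothermal: T stays 686 K; PV = const ⇒ V₂ = 349 L, P₂ = 71.2 kPa.
ΔU = 0 (ideal gas, T constant).
W = nRT ln(V₂/V₁) = 4.36×8.314×686×ln(7.71) = 50800 J.
Q = ΔU + W = 50800 J.
State after step 1: P = 71.2 kPa, V = 349 L, T = 686 K.
Step 2 — Adiabatic: T₂/T₁ = (P₂/P₁)^((γ−1)/γ) ⇒ T₂ = 686×(0.546)^0.286 = 577 K; V₂ = 538 L.
ΔU = nCvΔT = 4.36×20.8×(577−686) = -9860 J.
Q = 0 for an adiabatic process, so W = −ΔU = 9860 J.
Net over both steps: W = 60700 J, Q = 50800 J, ΔU = -9860 J.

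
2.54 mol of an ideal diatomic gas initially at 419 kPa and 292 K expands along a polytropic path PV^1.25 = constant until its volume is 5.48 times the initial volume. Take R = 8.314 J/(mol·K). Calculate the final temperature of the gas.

191 K

V₁ = nRT₁/P₁ = 2.54×8.314×292/419 = 14.7 L.
Polytropic n=1.25: T₂ = T₁(V₁/V₂)^(n−1) = 292×(0.182)^0.25 = 191 K; P₂ = P₁(V₁/V₂)^n = 50.0 kPa.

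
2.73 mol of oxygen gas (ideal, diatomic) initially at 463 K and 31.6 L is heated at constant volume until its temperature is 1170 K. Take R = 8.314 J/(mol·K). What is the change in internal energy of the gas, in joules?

P₁ = nRT₁/V₁ = 2.73×8.314×463/31.6 = 333 kPa.
Isochoric: V stays 31.6 L; P/T = const ⇒ T₂ = 1170 K, P₂ = 840 kPa.
For an ideal gas ΔU = nCvΔT with Cv = (5/2)R = 20.8 J/(mol·K).
ΔU = 2.73×20.8×(1170−463) = 40100 J.

40100 J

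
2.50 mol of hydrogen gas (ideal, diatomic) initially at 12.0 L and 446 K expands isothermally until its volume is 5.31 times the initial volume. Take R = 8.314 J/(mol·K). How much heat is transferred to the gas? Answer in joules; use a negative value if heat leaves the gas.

P₁ = nRT₁/V₁ = 2.50×8.314×446/12.0 = 773 kPa.
Isothermal: T stays 446 K; PV = const ⇒ V₂ = 63.7 L, P₂ = 145 kPa.
ΔU = 0 (ideal gas, T constant).
W = nRT ln(V₂/V₁) = 2.50×8.314×446×ln(5.31) = 15500 J.
Q = ΔU + W = 15500 J.

15500 J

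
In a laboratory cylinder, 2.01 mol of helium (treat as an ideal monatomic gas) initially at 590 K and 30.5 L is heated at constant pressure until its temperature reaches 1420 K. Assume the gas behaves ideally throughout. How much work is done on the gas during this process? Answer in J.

P₁ = nRT₁/V₁ = 2.01×8.314×590/30.5 = 323 kPa.
Isobaric: P stays 323 kPa; V/T = const ⇒ T₂ = 1420 K, V₂ = 73.4 L.
W = PΔV = 323×(73.4−30.5) kPa·L = 13900 J.
Work done on the gas = −W_by = -13900 J.

-13900 J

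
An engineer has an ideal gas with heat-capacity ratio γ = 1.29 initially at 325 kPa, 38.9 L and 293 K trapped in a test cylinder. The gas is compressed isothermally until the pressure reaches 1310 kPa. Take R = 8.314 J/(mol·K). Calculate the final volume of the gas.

9.65 L

Isothermal: T stays 293 K; PV = const ⇒ V₂ = 9.65 L, P₂ = 1310 kPa.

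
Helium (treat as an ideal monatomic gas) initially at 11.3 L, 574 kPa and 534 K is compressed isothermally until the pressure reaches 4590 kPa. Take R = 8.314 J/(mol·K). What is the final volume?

Isothermal: T stays 534 K; PV = const ⇒ V₂ = 1.41 L, P₂ = 4590 kPa.

1.41 L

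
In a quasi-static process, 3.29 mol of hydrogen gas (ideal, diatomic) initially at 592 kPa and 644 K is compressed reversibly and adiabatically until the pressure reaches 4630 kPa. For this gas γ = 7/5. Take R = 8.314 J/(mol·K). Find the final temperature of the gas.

V₁ = nRT₁/P₁ = 3.29×8.314×644/592 = 29.8 L.
Adiabatic: T₂/T₁ = (P₂/P₁)^((γ−1)/γ) ⇒ T₂ = 644×(7.82)^0.286 = 1160 K; V₂ = 6.85 L.

1160 K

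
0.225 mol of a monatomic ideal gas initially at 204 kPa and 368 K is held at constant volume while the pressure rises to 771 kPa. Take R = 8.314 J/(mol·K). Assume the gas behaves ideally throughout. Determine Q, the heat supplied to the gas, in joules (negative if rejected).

2870 J

V₁ = nRT₁/P₁ = 0.225×8.314×368/204 = 3.37 L.
Isochoric: V stays 3.37 L; P/T = const ⇒ T₂ = 1390 K, P₂ = 771 kPa.
W = 0 (no volume change).
ΔU = nCvΔT = 0.225×12.5×(1390−368) = 2870 J.
Q = ΔU = 2870 J.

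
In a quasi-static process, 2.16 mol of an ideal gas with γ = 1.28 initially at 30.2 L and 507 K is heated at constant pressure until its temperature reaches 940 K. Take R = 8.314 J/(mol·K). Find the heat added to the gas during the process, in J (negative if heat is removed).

P₁ = nRT₁/V₁ = 2.16×8.314×507/30.2 = 301 kPa.
Isobaric: P stays 301 kPa; V/T = const ⇒ T₂ = 940 K, V₂ = 56.0 L.
W = PΔV = 301×(56.0−30.2) kPa·L = 7780 J.
ΔU = nCvΔT = 2.16×29.7×(940−507) = 27800 J.
Q = ΔU + W = nCpΔT = 35500 J.

35500 J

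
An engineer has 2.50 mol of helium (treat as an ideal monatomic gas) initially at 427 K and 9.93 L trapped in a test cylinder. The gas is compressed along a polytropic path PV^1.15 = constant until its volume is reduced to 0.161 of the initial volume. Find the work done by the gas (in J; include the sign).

P₁ = nRT₁/V₁ = 2.50×8.314×427/9.93 = 894 kPa.
Polytropic n=1.15: T₂ = T₁(V₁/V₂)^(n−1) = 427×(6.21)^0.15 = 562 K; P₂ = P₁(V₁/V₂)^n = 7300 kPa.
W = (P₁V₁−P₂V₂)/(n−1) = (894×9.93−7300×1.60)/0.15 = -18600 J.

-18600 J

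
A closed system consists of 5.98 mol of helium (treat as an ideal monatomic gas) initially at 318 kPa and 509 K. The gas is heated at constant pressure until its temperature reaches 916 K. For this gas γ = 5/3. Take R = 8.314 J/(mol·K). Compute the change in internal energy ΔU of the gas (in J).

30400 J

V₁ = nRT₁/P₁ = 5.98×8.314×509/318 = 79.6 L.
Isobaric: P stays 318 kPa; V/T = const ⇒ T₂ = 916 K, V₂ = 143 L.
For an ideal gas ΔU = nCvΔT with Cv = (3/2)R = 12.5 J/(mol·K).
ΔU = 5.98×12.5×(916−509) = 30400 J.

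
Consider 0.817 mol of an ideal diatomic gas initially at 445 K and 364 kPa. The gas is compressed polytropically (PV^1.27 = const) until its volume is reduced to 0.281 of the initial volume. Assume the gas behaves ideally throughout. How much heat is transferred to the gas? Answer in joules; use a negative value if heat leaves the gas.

-1490 J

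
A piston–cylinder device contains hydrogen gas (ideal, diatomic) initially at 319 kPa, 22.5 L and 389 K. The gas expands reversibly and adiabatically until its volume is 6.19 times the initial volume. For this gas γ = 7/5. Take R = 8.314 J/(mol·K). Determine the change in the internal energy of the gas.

-9290 J

n = P₁V₁/(RT₁) = 319×22.5/(8.314×389) = 2.22 mol.
Adiabatic: TV^(γ−1) = const ⇒ T₂ = 389×(0.162)^0.400 = 188 K; PV^γ = const ⇒ P₂ = 24.9 kPa.
For an ideal gas ΔU = nCvΔT with Cv = (5/2)R = 20.8 J/(mol·K).
ΔU = 2.22×20.8×(188−389) = -9290 J.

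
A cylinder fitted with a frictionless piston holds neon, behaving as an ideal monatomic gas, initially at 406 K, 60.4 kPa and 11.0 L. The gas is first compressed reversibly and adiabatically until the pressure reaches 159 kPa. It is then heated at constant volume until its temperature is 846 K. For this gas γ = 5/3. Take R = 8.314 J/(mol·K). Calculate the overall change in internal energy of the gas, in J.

1080 J

n = P₁V₁/(RT₁) = 60.4×11.0/(8.314×406) = 0.197 mol.
Step 1 — Adiabatic: T₂/T₁ = (P₂/P₁)^((γ−1)/γ) ⇒ T₂ = 406×(2.63)^0.400 = 598 K; V₂ = 6.15 L.
ΔU = nCvΔT = 0.197×12.5×(598−406) = 471 J.
Q = 0 for an adiabatic process, so W = −ΔU = -471 J.
State after step 1: P = 159 kPa, V = 6.15 L, T = 598 K.
Step 2 — Isochoric: V stays 6.15 L; P/T = const ⇒ T₂ = 846 K, P₂ = 225 kPa.
W = 0 (no volume change).
ΔU = nCvΔT = 0.197×12.5×(846−598) = 609 J.
Q = ΔU = 609 J.
Net over both steps: W = -471 J, Q = 609 J, ΔU = 1080 J.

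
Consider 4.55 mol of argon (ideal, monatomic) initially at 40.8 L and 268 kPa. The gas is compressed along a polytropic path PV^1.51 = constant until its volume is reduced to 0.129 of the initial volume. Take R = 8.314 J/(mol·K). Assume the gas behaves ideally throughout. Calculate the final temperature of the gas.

821 K

T₁ = P₁V₁/(nR) = 268×40.8/(4.55×8.314) = 289 K.
Polytropic n=1.51: T₂ = T₁(V₁/V₂)^(n−1) = 289×(7.75)^0.51 = 821 K; P₂ = P₁(V₁/V₂)^n = 5900 kPa.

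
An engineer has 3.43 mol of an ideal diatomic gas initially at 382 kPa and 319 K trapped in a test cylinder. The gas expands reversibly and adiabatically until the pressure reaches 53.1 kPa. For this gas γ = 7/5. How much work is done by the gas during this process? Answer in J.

9800 J

V₁ = nRT₁/P₁ = 3.43×8.314×319/382 = 23.8 L.
Adiabatic: T₂/T₁ = (P₂/P₁)^((γ−1)/γ) ⇒ T₂ = 319×(0.139)^0.286 = 182 K; V₂ = 97.5 L.
ΔU = nCvΔT = 3.43×20.8×(182−319) = -9800 J.
Q = 0 for an adiabatic process, so W = −ΔU = 9800 J.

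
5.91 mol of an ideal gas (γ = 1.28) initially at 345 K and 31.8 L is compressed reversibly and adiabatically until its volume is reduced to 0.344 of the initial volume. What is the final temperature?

P₁ = nRT₁/V₁ = 5.91×8.314×345/31.8 = 533 kPa.
Adiabatic: TV^(γ−1) = const ⇒ T₂ = 345×(2.91)^0.280 = 465 K; PV^γ = const ⇒ P₂ = 2090 kPa.

465 K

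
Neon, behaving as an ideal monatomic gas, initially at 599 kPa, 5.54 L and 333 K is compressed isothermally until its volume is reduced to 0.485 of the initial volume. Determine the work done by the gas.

-2400 J

n = P₁V₁/(RT₁) = 599×5.54/(8.314×333) = 1.20 mol.
Isothermal: T stays 333 K; PV = const ⇒ V₂ = 2.69 L, P₂ = 1240 kPa.
W = nRT ln(V₂/V₁) = 1.20×8.314×333×ln(0.485) = -2400 J.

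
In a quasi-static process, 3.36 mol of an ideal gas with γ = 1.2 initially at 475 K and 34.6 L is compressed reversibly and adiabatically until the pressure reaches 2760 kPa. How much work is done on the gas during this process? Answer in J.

25800 J

P₁ = nRT₁/V₁ = 3.36×8.314×475/34.6 = 384 kPa.
Adiabatic: T₂/T₁ = (P₂/P₁)^((γ−1)/γ) ⇒ T₂ = 475×(7.20)^0.167 = 660 K; V₂ = 6.68 L.
ΔU = nCvΔT = 3.36×41.6×(660−475) = 25800 J.
Q = 0 for an adiabatic process, so W = −ΔU = -25800 J.
Work done on the gas = −W_by = 25800 J.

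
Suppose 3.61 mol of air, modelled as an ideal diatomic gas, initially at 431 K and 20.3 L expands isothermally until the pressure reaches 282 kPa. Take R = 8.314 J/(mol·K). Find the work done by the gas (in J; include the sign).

10500 J

P₁ = nRT₁/V₁ = 3.61×8.314×431/20.3 = 637 kPa.
Isothermal: T stays 431 K; PV = const ⇒ V₂ = 45.9 L, P₂ = 282 kPa.
W = nRT ln(V₂/V₁) = 3.61×8.314×431×ln(2.26) = 10500 J.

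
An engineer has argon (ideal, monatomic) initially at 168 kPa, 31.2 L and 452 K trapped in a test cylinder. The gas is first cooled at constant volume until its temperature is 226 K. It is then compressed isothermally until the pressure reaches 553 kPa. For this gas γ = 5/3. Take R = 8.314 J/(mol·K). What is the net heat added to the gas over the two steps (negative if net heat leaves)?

n = P₁V₁/(RT₁) = 168×31.2/(8.314×452) = 1.39 mol.
Step 1 — Isochoric: V stays 31.2 L; P/T = const ⇒ T₂ = 226 K, P₂ = 84.0 kPa.
W = 0 (no volume change).
ΔU = nCvΔT = 1.39×12.5×(226−452) = -3930 J.
Q = ΔU = -3930 J.
State after step 1: P = 84.0 kPa, V = 31.2 L, T = 226 K.
Step 2 — Isothermal: T stays 226 K; PV = const ⇒ V₂ = 4.74 L, P₂ = 553 kPa.
ΔU = 0 (ideal gas, T constant).
W = nRT ln(V₂/V₁) = 1.39×8.314×226×ln(0.152) = -4940 J.
Q = ΔU + W = -4940 J.
Net over both steps: W = -4940 J, Q = -8870 J, ΔU = -3930 J.

-8870 J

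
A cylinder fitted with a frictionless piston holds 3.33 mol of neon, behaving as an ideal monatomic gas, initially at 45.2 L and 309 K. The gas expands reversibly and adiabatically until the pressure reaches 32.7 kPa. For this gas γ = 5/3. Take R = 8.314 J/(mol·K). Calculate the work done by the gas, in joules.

6470 J

P₁ = nRT₁/V₁ = 3.33×8.314×309/45.2 = 189 kPa.
Adiabatic: T₂/T₁ = (P₂/P₁)^((γ−1)/γ) ⇒ T₂ = 309×(0.173)^0.400 = 153 K; V₂ = 130 L.
ΔU = nCvΔT = 3.33×12.5×(153−309) = -6470 J.
Q = 0 for an adiabatic process, so W = −ΔU = 6470 J.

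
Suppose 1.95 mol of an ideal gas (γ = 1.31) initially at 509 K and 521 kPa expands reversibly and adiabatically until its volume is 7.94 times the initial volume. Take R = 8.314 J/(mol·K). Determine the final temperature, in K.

V₁ = nRT₁/P₁ = 1.95×8.314×509/521 = 15.8 L.
Adiabatic: TV^(γ−1) = const ⇒ T₂ = 509×(0.126)^0.310 = 268 K; PV^γ = const ⇒ P₂ = 34.5 kPa.

268 K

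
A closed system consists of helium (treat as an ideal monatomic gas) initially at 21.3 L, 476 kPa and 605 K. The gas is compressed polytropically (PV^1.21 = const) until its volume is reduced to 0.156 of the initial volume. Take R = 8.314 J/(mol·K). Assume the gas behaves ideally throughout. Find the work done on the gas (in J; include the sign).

23000 J

n = P₁V₁/(RT₁) = 476×21.3/(8.314×605) = 2.02 mol.
Polytropic n=1.21: T₂ = T₁(V₁/V₂)^(n−1) = 605×(6.41)^0.21 = 894 K; P₂ = P₁(V₁/V₂)^n = 4510 kPa.
W = (P₁V₁−P₂V₂)/(n−1) = (476×21.3−4510×3.32)/0.21 = -23000 J.
Work done on the gas = −W_by = 23000 J.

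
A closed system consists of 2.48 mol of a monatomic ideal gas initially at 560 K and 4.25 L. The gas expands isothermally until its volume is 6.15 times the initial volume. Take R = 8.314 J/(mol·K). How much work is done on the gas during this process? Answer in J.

-21000 J

P₁ = nRT₁/V₁ = 2.48×8.314×560/4.25 = 2720 kPa.
Isothermal: T stays 560 K; PV = const ⇒ V₂ = 26.1 L, P₂ = 442 kPa.
W = nRT ln(V₂/V₁) = 2.48×8.314×560×ln(6.15) = 21000 J.
Work done on the gas = −W_by = -21000 J.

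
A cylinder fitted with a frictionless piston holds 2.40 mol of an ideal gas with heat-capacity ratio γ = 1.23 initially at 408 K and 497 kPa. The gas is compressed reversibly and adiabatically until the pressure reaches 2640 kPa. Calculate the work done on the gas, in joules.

V₁ = nRT₁/P₁ = 2.40×8.314×408/497 = 16.4 L.
Adiabatic: T₂/T₁ = (P₂/P₁)^((γ−1)/γ) ⇒ T₂ = 408×(5.31)^0.187 = 558 K; V₂ = 4.21 L.
ΔU = nCvΔT = 2.40×36.1×(558−408) = 13000 J.
Q = 0 for an adiabatic process, so W = −ΔU = -13000 J.
Work done on the gas = −W_by = 13000 J.

13000 J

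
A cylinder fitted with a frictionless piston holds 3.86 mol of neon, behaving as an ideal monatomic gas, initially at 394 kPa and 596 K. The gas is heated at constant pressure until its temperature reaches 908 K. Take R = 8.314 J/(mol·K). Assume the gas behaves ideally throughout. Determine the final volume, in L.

74.0 L

V₁ = nRT₁/P₁ = 3.86×8.314×596/394 = 48.5 L.
Isobaric: P stays 394 kPa; V/T = const ⇒ T₂ = 908 K, V₂ = 74.0 L.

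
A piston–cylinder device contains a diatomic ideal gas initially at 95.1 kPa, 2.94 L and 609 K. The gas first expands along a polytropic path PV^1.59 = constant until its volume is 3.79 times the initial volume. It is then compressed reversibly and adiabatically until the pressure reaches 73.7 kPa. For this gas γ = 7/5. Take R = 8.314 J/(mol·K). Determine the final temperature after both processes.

n = P₁V₁/(RT₁) = 95.1×2.94/(8.314×609) = 0.0552 mol.
Step 1 — Polytropic n=1.59: T₂ = T₁(V₁/V₂)^(n−1) = 609×(0.264)^0.59 = 277 K; P₂ = P₁(V₁/V₂)^n = 11.4 kPa.
W = (P₁V₁−P₂V₂)/(n−1) = (95.1×2.94−11.4×11.1)/0.59 = 258 J.
ΔU = nCvΔT = 0.0552×20.8×(277−609) = -381 J.
Q = ΔU + W = -123 J.
State after step 1: P = 11.4 kPa, V = 11.1 L, T = 277 K.
Step 2 — Adiabatic: T₂/T₁ = (P₂/P₁)^((γ−1)/γ) ⇒ T₂ = 277×(6.45)^0.286 = 473 K; V₂ = 2.94 L.
ΔU = nCvΔT = 0.0552×20.8×(473−277) = 224 J.
Q = 0 for an adiabatic process, so W = −ΔU = -224 J.
Net over both steps: W = 34.1 J, Q = -123 J, ΔU = -157 J.

473 K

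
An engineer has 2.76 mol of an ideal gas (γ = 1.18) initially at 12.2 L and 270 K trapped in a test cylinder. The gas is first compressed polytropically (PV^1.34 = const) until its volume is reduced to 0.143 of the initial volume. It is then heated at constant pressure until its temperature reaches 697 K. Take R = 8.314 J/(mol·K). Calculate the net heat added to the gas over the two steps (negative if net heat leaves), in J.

41300 J

P₁ = nRT₁/V₁ = 2.76×8.314×270/12.2 = 508 kPa.
Step 1 — Polytropic n=1.34: T₂ = T₁(V₁/V₂)^(n−1) = 270×(6.99)^0.34 = 523 K; P₂ = P₁(V₁/V₂)^n = 6880 kPa.
W = (P₁V₁−P₂V₂)/(n−1) = (508×12.2−6880×1.74)/0.34 = -17100 J.
ΔU = nCvΔT = 2.76×46.2×(523−270) = 32300 J.
Q = ΔU + W = 15200 J.
State after step 1: P = 6880 kPa, V = 1.74 L, T = 523 K.
Step 2 — Isobaric: P stays 6880 kPa; V/T = const ⇒ T₂ = 697 K, V₂ = 2.32 L.
W = PΔV = 6880×(2.32−1.74) kPa·L = 3990 J.
ΔU = nCvΔT = 2.76×46.2×(697−523) = 22200 J.
Q = ΔU + W = nCpΔT = 26200 J.
Net over both steps: W = -13100 J, Q = 41300 J, ΔU = 54400 J.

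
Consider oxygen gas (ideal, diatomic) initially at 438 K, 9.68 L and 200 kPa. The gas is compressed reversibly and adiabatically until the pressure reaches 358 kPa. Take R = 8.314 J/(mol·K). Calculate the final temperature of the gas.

517 K

Adiabatic: T₂/T₁ = (P₂/P₁)^((γ−1)/γ) ⇒ T₂ = 438×(1.79)^0.286 = 517 K; V₂ = 6.39 L.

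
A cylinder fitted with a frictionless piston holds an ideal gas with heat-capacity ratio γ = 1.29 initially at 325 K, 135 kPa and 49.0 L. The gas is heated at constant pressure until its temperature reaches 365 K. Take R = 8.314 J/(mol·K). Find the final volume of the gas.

55.0 L

Isobaric: P stays 135 kPa; V/T = const ⇒ T₂ = 365 K, V₂ = 55.0 L.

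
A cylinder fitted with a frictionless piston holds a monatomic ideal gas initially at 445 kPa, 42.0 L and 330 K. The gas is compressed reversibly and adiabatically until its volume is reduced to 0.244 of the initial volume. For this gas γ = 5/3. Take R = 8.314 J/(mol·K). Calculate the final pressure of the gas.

Adiabatic: TV^(γ−1) = const ⇒ T₂ = 330×(4.10)^0.667 = 845 K; PV^γ = const ⇒ P₂ = 4670 kPa.

4670 kPa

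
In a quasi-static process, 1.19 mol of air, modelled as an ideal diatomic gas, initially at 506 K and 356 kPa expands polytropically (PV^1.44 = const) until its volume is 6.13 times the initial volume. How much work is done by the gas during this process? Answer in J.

V₁ = nRT₁/P₁ = 1.19×8.314×506/356 = 14.1 L.
Polytropic n=1.44: T₂ = T₁(V₁/V₂)^(n−1) = 506×(0.163)^0.44 = 228 K; P₂ = P₁(V₁/V₂)^n = 26.2 kPa.
W = (P₁V₁−P₂V₂)/(n−1) = (356×14.1−26.2×86.2)/0.44 = 6250 J.

6250 J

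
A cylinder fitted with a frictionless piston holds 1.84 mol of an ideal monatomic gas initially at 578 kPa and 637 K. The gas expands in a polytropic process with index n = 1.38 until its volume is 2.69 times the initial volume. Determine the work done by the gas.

V₁ = nRT₁/P₁ = 1.84×8.314×637/578 = 16.9 L.
Polytropic n=1.38: T₂ = T₁(V₁/V₂)^(n−1) = 637×(0.372)^0.38 = 437 K; P₂ = P₁(V₁/V₂)^n = 148 kPa.
W = (P₁V₁−P₂V₂)/(n−1) = (578×16.9−148×45.4)/0.38 = 8040 J.

8040 J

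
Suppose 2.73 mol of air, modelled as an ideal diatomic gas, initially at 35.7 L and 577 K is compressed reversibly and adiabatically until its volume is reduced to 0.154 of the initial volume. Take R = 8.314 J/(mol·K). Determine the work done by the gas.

-36500 J

P₁ = nRT₁/V₁ = 2.73×8.314×577/35.7 = 367 kPa.
Adiabatic: TV^(γ−1) = const ⇒ T₂ = 577×(6.49)^0.400 = 1220 K; PV^γ = const ⇒ P₂ = 5030 kPa.
ΔU = nCvΔT = 2.73×20.8×(1220−577) = 36500 J.
Q = 0 for an adiabatic process, so W = −ΔU = -36500 J.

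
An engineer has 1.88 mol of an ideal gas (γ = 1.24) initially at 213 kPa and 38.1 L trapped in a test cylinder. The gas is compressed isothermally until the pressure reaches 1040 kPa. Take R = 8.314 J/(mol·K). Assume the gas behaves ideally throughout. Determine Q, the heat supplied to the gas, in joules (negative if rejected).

-12900 J

T₁ = P₁V₁/(nR) = 213×38.1/(1.88×8.314) = 519 K.
Isothermal: T stays 519 K; PV = const ⇒ V₂ = 7.80 L, P₂ = 1040 kPa.
ΔU = 0 (ideal gas, T constant).
W = nRT ln(V₂/V₁) = 1.88×8.314×519×ln(0.205) = -12900 J.
Q = ΔU + W = -12900 J.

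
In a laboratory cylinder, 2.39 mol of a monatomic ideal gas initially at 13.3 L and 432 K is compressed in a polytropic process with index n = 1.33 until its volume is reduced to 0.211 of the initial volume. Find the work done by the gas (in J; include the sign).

P₁ = nRT₁/V₁ = 2.39×8.314×432/13.3 = 645 kPa.
Polytropic n=1.33: T₂ = T₁(V₁/V₂)^(n−1) = 432×(4.74)^0.33 = 722 K; P₂ = P₁(V₁/V₂)^n = 5110 kPa.
W = (P₁V₁−P₂V₂)/(n−1) = (645×13.3−5110×2.81)/0.33 = -17500 J.

-17500 J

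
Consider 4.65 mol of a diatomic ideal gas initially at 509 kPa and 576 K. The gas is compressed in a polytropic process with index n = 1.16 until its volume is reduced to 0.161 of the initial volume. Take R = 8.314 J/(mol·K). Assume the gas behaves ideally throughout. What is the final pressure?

4230 kPa

V₁ = nRT₁/P₁ = 4.65×8.314×576/509 = 43.7 L.
Polytropic n=1.16: T₂ = T₁(V₁/V₂)^(n−1) = 576×(6.21)^0.16 = 771 K; P₂ = P₁(V₁/V₂)^n = 4230 kPa.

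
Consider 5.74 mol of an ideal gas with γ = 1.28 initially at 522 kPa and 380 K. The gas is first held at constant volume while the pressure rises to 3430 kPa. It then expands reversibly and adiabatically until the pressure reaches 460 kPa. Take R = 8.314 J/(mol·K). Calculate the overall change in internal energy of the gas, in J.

209000 J

V₁ = nRT₁/P₁ = 5.74×8.314×380/522 = 34.7 L.
Step 1 — Isochoric: V stays 34.7 L; P/T = const ⇒ T₂ = 2500 K, P₂ = 3430 kPa.
W = 0 (no volume change).
ΔU = nCvΔT = 5.74×29.7×(2500−380) = 361000 J.
Q = ΔU = 361000 J.
State after step 1: P = 3430 kPa, V = 34.7 L, T = 2500 K.
Step 2 — Adiabatic: T₂/T₁ = (P₂/P₁)^((γ−1)/γ) ⇒ T₂ = 2500×(0.134)^0.219 = 1610 K; V₂ = 167 L.
ΔU = nCvΔT = 5.74×29.7×(1610−2500) = -151000 J.
Q = 0 for an adiabatic process, so W = −ΔU = 151000 J.
Net over both steps: W = 151000 J, Q = 361000 J, ΔU = 209000 J.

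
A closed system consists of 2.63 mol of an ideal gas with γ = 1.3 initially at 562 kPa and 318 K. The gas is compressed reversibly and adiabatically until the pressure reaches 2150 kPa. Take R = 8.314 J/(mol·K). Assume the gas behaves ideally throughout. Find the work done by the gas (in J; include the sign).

-8410 J

V₁ = nRT₁/P₁ = 2.63×8.314×318/562 = 12.4 L.
Adiabatic: T₂/T₁ = (P₂/P₁)^((γ−1)/γ) ⇒ T₂ = 318×(3.83)^0.231 = 433 K; V₂ = 4.41 L.
ΔU = nCvΔT = 2.63×27.7×(433−318) = 8410 J.
Q = 0 for an adiabatic process, so W = −ΔU = -8410 J.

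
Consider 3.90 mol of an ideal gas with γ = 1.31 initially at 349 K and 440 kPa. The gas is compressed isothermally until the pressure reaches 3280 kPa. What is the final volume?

V₁ = nRT₁/P₁ = 3.90×8.314×349/440 = 25.7 L.
Isothermal: T stays 349 K; PV = const ⇒ V₂ = 3.45 L, P₂ = 3280 kPa.

3.45 L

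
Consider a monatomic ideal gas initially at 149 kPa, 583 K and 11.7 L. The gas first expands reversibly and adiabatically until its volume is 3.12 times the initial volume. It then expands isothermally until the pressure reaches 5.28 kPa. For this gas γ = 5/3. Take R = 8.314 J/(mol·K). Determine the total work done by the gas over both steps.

2570 J

n = P₁V₁/(RT₁) = 149×11.7/(8.314×583) = 0.360 mol.
Step 1 — Adiabatic: TV^(γ−1) = const ⇒ T₂ = 583×(0.321)^0.667 = 273 K; PV^γ = const ⇒ P₂ = 22.4 kPa.
ΔU = nCvΔT = 0.360×12.5×(273−583) = -1390 J.
Q = 0 for an adiabatic process, so W = −ΔU = 1390 J.
State after step 1: P = 22.4 kPa, V = 36.5 L, T = 273 K.
Step 2 — Isothermal: T stays 273 K; PV = const ⇒ V₂ = 155 L, P₂ = 5.28 kPa.
ΔU = 0 (ideal gas, T constant).
W = nRT ln(V₂/V₁) = 0.360×8.314×273×ln(4.24) = 1180 J.
Q = ΔU + W = 1180 J.
Net over both steps: W = 2570 J, Q = 1180 J, ΔU = -1390 J.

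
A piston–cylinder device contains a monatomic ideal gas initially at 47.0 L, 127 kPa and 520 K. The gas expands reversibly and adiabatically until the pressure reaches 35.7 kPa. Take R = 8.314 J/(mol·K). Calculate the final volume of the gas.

101 L

Adiabatic: T₂/T₁ = (P₂/P₁)^((γ−1)/γ) ⇒ T₂ = 520×(0.281)^0.400 = 313 K; V₂ = 101 L.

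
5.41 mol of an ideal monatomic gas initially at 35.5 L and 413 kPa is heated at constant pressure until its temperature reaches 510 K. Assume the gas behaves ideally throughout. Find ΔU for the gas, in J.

T₁ = P₁V₁/(nR) = 413×35.5/(5.41×8.314) = 326 K.
Isobaric: P stays 413 kPa; V/T = const ⇒ T₂ = 510 K, V₂ = 55.5 L.
For an ideal gas ΔU = nCvΔT with Cv = (3/2)R = 12.5 J/(mol·K).
ΔU = 5.41×12.5×(510−326) = 12400 J.

12400 J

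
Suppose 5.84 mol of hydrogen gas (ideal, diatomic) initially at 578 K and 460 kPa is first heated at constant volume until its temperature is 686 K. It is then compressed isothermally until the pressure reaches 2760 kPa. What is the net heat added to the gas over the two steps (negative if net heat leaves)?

V₁ = nRT₁/P₁ = 5.84×8.314×578/460 = 61.0 L.
Step 1 — Isochoric: V stays 61.0 L; P/T = const ⇒ T₂ = 686 K, P₂ = 546 kPa.
W = 0 (no volume change).
ΔU = nCvΔT = 5.84×20.8×(686−578) = 13100 J.
Q = ΔU = 13100 J.
State after step 1: P = 546 kPa, V = 61.0 L, T = 686 K.
Step 2 — Isothermal: T stays 686 K; PV = const ⇒ V₂ = 12.1 L, P₂ = 2760 kPa.
ΔU = 0 (ideal gas, T constant).
W = nRT ln(V₂/V₁) = 5.84×8.314×686×ln(0.198) = -54000 J.
Q = ΔU + W = -54000 J.
Net over both steps: W = -54000 J, Q = -40900 J, ΔU = 13100 J.

-40900 J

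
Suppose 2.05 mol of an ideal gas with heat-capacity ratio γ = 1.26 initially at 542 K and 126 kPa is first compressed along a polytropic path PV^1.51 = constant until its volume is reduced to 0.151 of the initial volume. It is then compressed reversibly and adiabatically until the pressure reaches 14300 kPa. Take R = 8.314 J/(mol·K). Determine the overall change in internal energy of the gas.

V₁ = nRT₁/P₁ = 2.05×8.314×542/126 = 73.3 L.
Step 1 — Polytropic n=1.51: T₂ = T₁(V₁/V₂)^(n−1) = 542×(6.62)^0.51 = 1420 K; P₂ = P₁(V₁/V₂)^n = 2190 kPa.
W = (P₁V₁−P₂V₂)/(n−1) = (126×73.3−2190×11.1)/0.51 = -29400 J.
ΔU = nCvΔT = 2.05×32.0×(1420−542) = 57600 J.
Q = ΔU + W = 28300 J.
State after step 1: P = 2190 kPa, V = 11.1 L, T = 1420 K.
Step 2 — Adiabatic: T₂/T₁ = (P₂/P₁)^((γ−1)/γ) ⇒ T₂ = 1420×(6.53)^0.206 = 2090 K; V₂ = 2.50 L.
ΔU = nCvΔT = 2.05×32.0×(2090−1420) = 44100 J.
Q = 0 for an adiabatic process, so W = −ΔU = -44100 J.
Net over both steps: W = -73500 J, Q = 28300 J, ΔU = 102000 J.

102000 J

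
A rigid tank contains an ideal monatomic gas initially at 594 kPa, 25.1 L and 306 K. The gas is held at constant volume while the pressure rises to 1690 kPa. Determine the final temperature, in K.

871 K

Isochoric: V stays 25.1 L; P/T = const ⇒ T₂ = 871 K, P₂ = 1690 kPa.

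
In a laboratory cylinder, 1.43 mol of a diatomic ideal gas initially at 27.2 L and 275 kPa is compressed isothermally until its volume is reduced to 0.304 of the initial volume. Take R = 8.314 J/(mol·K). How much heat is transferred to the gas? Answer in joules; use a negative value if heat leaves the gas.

-8910 J

T₁ = P₁V₁/(nR) = 275×27.2/(1.43×8.314) = 629 K.
Isothermal: T stays 629 K; PV = const ⇒ V₂ = 8.27 L, P₂ = 905 kPa.
ΔU = 0 (ideal gas, T constant).
W = nRT ln(V₂/V₁) = 1.43×8.314×629×ln(0.304) = -8910 J.
Q = ΔU + W = -8910 J.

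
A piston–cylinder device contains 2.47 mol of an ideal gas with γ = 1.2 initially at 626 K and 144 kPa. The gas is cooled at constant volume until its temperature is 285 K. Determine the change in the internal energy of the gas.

-35000 J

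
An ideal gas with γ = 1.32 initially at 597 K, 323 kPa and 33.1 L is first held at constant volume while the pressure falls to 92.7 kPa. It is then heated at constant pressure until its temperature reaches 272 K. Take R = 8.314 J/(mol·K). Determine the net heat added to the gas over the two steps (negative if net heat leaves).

n = P₁V₁/(RT₁) = 323×33.1/(8.314×597) = 2.15 mol.
Step 1 — Isochoric: V stays 33.1 L; P/T = const ⇒ T₂ = 171 K, P₂ = 92.7 kPa.
W = 0 (no volume change).
ΔU = nCvΔT = 2.15×26.0×(171−597) = -23800 J.
Q = ΔU = -23800 J.
State after step 1: P = 92.7 kPa, V = 33.1 L, T = 171 K.
Step 2 — Isobaric: P stays 92.7 kPa; V/T = const ⇒ T₂ = 272 K, V₂ = 52.5 L.
W = PΔV = 92.7×(52.5−33.1) kPa·L = 1800 J.
ΔU = nCvΔT = 2.15×26.0×(272−171) = 5630 J.
Q = ΔU + W = nCpΔT = 7440 J.
Net over both steps: W = 1800 J, Q = -16400 J, ΔU = -18200 J.

-16400 J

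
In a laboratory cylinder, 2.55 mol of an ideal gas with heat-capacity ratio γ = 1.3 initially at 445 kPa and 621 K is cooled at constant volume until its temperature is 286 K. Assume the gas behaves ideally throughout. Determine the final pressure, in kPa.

205 kPa

V₁ = nRT₁/P₁ = 2.55×8.314×621/445 = 29.6 L.
Isochoric: V stays 29.6 L; P/T = const ⇒ T₂ = 286 K, P₂ = 205 kPa.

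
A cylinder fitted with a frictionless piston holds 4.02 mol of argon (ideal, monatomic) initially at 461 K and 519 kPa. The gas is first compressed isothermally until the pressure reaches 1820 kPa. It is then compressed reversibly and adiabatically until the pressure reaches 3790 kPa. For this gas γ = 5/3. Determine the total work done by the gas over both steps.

V₁ = nRT₁/P₁ = 4.02×8.314×461/519 = 29.7 L.
Step 1 — Isothermal: T stays 461 K; PV = const ⇒ V₂ = 8.47 L, P₂ = 1820 kPa.
ΔU = 0 (ideal gas, T constant).
W = nRT ln(V₂/V₁) = 4.02×8.314×461×ln(0.285) = -19300 J.
Q = ΔU + W = -19300 J.
State after step 1: P = 1820 kPa, V = 8.47 L, T = 461 K.
Step 2 — Adiabatic: T₂/T₁ = (P₂/P₁)^((γ−1)/γ) ⇒ T₂ = 461×(2.08)^0.400 = 618 K; V₂ = 5.45 L.
ΔU = nCvΔT = 4.02×12.5×(618−461) = 7880 J.
Q = 0 for an adiabatic process, so W = −ΔU = -7880 J.
Net over both steps: W = -27200 J, Q = -19300 J, ΔU = 7880 J.

-27200 J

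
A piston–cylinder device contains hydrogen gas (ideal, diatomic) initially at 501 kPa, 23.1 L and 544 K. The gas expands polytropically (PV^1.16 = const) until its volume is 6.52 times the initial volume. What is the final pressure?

56.9 kPa

Polytropic n=1.16: T₂ = T₁(V₁/V₂)^(n−1) = 544×(0.153)^0.16 = 403 K; P₂ = P₁(V₁/V₂)^n = 56.9 kPa.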